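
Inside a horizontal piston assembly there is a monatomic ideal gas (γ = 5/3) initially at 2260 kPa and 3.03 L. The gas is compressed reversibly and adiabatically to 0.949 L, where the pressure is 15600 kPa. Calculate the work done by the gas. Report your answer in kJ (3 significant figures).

W ≈ -11.9 kJ

Adiabatic: W = (P₁V₁ − P₂V₂)/(γ − 1) with γ = 5/3.
P₁V₁ = 6848 J, P₂V₂ = 14804 J.
W = (6848 − 14804) / 0.6667 = -11935 J.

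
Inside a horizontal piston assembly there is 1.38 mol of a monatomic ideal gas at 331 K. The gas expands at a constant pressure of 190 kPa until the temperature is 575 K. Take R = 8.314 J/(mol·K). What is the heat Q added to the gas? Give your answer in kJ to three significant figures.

Q ≈ 7.00 kJ

Isobaric: W = nRΔT = (1.38)(8.314)(244) = 2799 J.
ΔU = nCᵥΔT with Cᵥ = 3R/2: ΔU = (1.38)(12.47)(244) = 4199 J.
Q = ΔU + W = 4199 + 2799 = 6999 J.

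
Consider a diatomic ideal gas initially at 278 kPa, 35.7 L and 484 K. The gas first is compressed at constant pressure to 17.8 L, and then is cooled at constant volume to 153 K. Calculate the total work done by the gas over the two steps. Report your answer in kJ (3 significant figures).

W_total ≈ -4.98 kJ

Step 1 (isobaric): W = PΔV = (278 kPa)(17.8 − 35.7 L) = -4976 J.
Step 2 (isochoric): W = 0 (constant volume).
W_total = -4976 + 0 = -4976 J.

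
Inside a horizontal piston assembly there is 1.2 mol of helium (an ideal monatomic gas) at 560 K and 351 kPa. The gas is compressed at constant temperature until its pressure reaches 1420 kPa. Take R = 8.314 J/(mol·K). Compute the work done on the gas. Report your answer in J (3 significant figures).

Isothermal process: W = nRT ln(V₂/V₁) = nRT ln(P₁/P₂).
W = (1.2)(8.314)(560) × ln(351/1420)
  = 5587 × ln(0.2472) = 5587 × -1.398
W_by_gas = -7809 J; work on gas = −W_by = 7809 J.

W ≈ 7810 J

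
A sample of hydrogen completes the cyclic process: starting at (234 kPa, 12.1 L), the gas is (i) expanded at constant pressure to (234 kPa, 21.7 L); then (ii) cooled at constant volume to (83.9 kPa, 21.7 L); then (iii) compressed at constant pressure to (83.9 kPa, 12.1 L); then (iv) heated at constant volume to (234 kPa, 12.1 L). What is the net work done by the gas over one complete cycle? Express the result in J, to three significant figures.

Constant-volume legs do no work.
W(i) = (234)(21.7 − 12.1) = 2246 J; W(iii) = (83.9)(12.1 − 21.7) = -805.4 J.
W_net = 2246 − 805.4 = 1441 J (the clockwise enclosed area).

W_net ≈ 1440 J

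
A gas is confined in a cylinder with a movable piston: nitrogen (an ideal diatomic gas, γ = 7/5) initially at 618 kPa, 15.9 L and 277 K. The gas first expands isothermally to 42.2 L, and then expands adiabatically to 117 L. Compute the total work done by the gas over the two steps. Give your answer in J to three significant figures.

W_total ≈ 17800 J

Step 1 (isothermal): W = P₁V₁ ln(V₂/V₁) = (9826) ln(42.2/15.9) = 9591 J.
After step 1: P = 232.8 kPa, V = 42.2 L, T = 277 K.
Step 2 (adiabatic): W = (P₁V₁ − P₂V₂)/(γ−1) = (9826 − 6535)/0.4 = 8228 J.
W_total = 9591 + 8228 = 17820 J.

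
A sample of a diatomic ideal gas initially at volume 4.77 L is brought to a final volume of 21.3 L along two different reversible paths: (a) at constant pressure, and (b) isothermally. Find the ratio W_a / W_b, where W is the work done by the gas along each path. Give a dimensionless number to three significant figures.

W_a / W_b ≈ 2.32

Path (a) isobaric: W = P₁(V₂ − V₁) → W_a/(P₁V₁) = 3.465.
Path (b) isothermal: W = P₁V₁ ln(V₂/V₁) → W_b/(P₁V₁) = 1.496.
W_a / W_b = 3.465 / 1.496 = 2.316.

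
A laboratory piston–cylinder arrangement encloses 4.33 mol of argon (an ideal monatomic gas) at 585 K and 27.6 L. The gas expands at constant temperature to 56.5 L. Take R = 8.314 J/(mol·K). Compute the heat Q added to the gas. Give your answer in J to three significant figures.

Isothermal ⇒ ΔU = 0, so Q = W = nRT ln(V₂/V₁).
Q = (4.33)(8.314)(585) ln(56.5/27.6) = 21060 × 0.7164 = 15088 J.

Q ≈ 15100 J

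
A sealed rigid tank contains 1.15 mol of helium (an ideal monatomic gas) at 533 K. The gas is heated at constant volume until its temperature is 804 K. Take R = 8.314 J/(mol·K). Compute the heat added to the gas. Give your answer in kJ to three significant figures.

Constant volume ⇒ W = 0, so Q = ΔU = nCᵥΔT with Cᵥ = 3R/2 = 12.47 J/(mol·K).
ΔU = (1.15)(12.47)(804 − 533) = 3887 J.

Q ≈ 3.89 kJ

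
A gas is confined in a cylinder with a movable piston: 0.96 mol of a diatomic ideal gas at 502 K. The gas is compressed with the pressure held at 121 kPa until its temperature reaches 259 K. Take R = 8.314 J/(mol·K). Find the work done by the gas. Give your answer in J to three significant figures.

Isobaric: W = P ΔV = nR ΔT.
W = (0.96)(8.314)(259 − 502) = -1939 J.

W ≈ -1940 J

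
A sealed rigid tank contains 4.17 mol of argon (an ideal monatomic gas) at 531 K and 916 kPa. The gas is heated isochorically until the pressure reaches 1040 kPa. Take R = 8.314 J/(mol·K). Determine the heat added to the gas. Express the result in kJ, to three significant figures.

Q ≈ 3.74 kJ

Constant volume ⇒ W = 0, so Q = ΔU = nCᵥΔT with Cᵥ = 3R/2 = 12.47 J/(mol·K).
At constant V, T₂/T₁ = P₂/P₁ ⇒ ΔT = T₁(P₂/P₁ − 1) = 531·(1040/916 − 1) = 71.88 K.
ΔU = (4.17)(12.47)(71.88) = 3738 J.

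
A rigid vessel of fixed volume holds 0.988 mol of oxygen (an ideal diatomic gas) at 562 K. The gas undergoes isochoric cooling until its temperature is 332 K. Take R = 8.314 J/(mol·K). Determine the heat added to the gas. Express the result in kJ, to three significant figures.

Q ≈ -4.72 kJ

Constant volume ⇒ W = 0, so Q = ΔU = nCᵥΔT with Cᵥ = 5R/2 = 20.79 J/(mol·K).
ΔU = (0.988)(20.79)(332 − 562) = -4723 J.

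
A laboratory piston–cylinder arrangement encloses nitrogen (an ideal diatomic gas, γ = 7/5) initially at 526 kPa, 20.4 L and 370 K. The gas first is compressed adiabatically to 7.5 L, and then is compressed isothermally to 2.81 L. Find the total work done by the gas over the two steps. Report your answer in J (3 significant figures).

W_total ≈ -28900 J

Step 1 (adiabatic): W = (P₁V₁ − P₂V₂)/(γ−1) = (10730 − 16012)/0.4 = -13204 J.
After step 1: P = 2135 kPa, V = 7.5 L, T = 552.1 K.
Step 2 (isothermal): W = P₁V₁ ln(V₂/V₁) = (16012) ln(2.81/7.5) = -15719 J.
W_total = -13204 − 15719 = -28923 J.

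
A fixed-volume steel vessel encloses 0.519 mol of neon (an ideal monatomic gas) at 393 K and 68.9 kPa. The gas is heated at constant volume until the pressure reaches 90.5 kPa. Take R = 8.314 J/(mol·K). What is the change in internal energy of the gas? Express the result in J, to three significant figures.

ΔU ≈ 797 J

Constant volume ⇒ W = 0, so Q = ΔU = nCᵥΔT with Cᵥ = 3R/2 = 12.47 J/(mol·K).
At constant V, T₂/T₁ = P₂/P₁ ⇒ ΔT = T₁(P₂/P₁ − 1) = 393·(90.5/68.9 − 1) = 123.2 K.
ΔU = (0.519)(12.47)(123.2) = 797.4 J.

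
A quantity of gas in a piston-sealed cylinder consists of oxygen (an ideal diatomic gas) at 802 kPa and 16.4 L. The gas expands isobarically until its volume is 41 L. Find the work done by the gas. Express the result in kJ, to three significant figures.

Isobaric: W = P ΔV.
W = (802 kPa)(41 − 16.4 L) = (802)(24.6) = 19729 J.

W ≈ 19.7 kJ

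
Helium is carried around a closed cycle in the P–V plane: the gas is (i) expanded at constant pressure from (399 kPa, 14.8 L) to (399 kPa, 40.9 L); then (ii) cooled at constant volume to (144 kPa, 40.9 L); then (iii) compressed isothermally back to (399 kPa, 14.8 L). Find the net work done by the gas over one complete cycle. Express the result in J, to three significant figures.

W_net ≈ 4430 J

Leg (i): W = PΔV = (399)(40.9 − 14.8) = 10414 J.
Leg (ii): W = 0.
Leg (iii): W = PᵢVᵢ ln(V_f/Vᵢ) = (5890) ln(14.8/40.9) = -5987 J.
W_net = 10414 − 5987 = 4427 J.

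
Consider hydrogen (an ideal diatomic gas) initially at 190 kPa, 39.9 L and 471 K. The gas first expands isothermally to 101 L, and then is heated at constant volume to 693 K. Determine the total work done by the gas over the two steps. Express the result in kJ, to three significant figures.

W_total ≈ 7.04 kJ

Step 1 (isothermal): W = P₁V₁ ln(V₂/V₁) = (7581) ln(101/39.9) = 7041 J.
Step 2 (isochoric): W = 0 (constant volume).
W_total = 7041 + 0 = 7041 J.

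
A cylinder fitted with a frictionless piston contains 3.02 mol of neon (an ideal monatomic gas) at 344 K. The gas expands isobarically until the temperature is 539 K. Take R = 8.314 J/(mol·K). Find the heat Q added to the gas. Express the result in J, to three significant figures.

Q ≈ 12200 J

Isobaric: W = nRΔT = (3.02)(8.314)(195) = 4896 J.
ΔU = nCᵥΔT with Cᵥ = 3R/2: ΔU = (3.02)(12.47)(195) = 7344 J.
Q = ΔU + W = 7344 + 4896 = 12240 J.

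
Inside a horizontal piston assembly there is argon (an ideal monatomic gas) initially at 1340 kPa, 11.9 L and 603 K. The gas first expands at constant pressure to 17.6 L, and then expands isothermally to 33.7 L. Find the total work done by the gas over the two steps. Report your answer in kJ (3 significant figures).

W_total ≈ 23.0 kJ

Step 1 (isobaric): W = PΔV = (1340 kPa)(17.6 − 11.9 L) = 7638 J.
After step 1: P = 1340 kPa, V = 17.6 L, T = 891.8 K.
Step 2 (isothermal): W = P₁V₁ ln(V₂/V₁) = (23584) ln(33.7/17.6) = 15320 J.
W_total = 7638 + 15320 = 22958 J.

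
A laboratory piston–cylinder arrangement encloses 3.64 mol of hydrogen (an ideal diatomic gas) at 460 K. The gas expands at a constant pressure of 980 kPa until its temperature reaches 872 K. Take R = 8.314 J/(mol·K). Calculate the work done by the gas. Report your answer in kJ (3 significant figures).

Isobaric: W = P ΔV = nR ΔT.
W = (3.64)(8.314)(872 − 460) = 12468 J.

W ≈ 12.5 kJ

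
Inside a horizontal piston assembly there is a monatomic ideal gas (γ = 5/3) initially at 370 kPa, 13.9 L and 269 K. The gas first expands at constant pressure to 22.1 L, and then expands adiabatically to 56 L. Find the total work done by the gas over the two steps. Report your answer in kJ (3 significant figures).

W_total ≈ 8.70 kJ

Step 1 (isobaric): W = PΔV = (370 kPa)(22.1 − 13.9 L) = 3034 J.
After step 1: P = 370 kPa, V = 22.1 L, T = 427.7 K.
Step 2 (adiabatic): W = (P₁V₁ − P₂V₂)/(γ−1) = (8177 − 4399)/0.667 = 5666 J.
W_total = 3034 + 5666 = 8700 J.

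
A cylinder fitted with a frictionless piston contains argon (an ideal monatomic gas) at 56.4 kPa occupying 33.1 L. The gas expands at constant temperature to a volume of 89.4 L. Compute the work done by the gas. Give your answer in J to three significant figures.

W ≈ 1850 J

Isothermal: W = nRT ln(V₂/V₁) = P₁V₁ ln(V₂/V₁).
P₁V₁ = (56.4 kPa)(33.1 L) = 1867 J.
W = 1867 × ln(89.4/33.1) = 1867 × 0.9936
W_by_gas = 1855 J.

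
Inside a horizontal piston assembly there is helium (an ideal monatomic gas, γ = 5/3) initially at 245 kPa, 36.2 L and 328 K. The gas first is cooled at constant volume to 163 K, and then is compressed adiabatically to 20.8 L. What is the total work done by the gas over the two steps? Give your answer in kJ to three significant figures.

Step 1 (isochoric): W = 0 (constant volume).
After step 1: P = 121.8 kPa (V unchanged).
Step 2 (adiabatic): W = (P₁V₁ − P₂V₂)/(γ−1) = (4407 − 6377)/0.667 = -2954 J.
W_total = 0 − 2954 = -2954 J.

W_total ≈ -2.95 kJ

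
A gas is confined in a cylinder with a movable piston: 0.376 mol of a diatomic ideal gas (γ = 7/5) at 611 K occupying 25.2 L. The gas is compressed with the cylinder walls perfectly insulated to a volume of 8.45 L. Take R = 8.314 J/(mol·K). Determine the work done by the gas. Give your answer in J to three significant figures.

Adiabatic: TV^(γ−1) = const with γ = 7/5.
T₂ = T₁ (V₁/V₂)^(γ−1) = 611 × (25.2/8.45)^0.4 = 611 × 1.548 = 945.9 K.
W_by = nCᵥ(T₁ − T₂) = (0.376)(20.79)(611 − 945.9) = -2618 J.

W ≈ -2620 J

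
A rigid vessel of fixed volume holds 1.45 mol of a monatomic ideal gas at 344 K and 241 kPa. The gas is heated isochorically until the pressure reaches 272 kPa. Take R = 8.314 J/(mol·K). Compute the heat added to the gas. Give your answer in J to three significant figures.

Constant volume ⇒ W = 0, so Q = ΔU = nCᵥΔT with Cᵥ = 3R/2 = 12.47 J/(mol·K).
At constant V, T₂/T₁ = P₂/P₁ ⇒ ΔT = T₁(P₂/P₁ − 1) = 344·(272/241 − 1) = 44.25 K.
ΔU = (1.45)(12.47)(44.25) = 800.2 J.

Q ≈ 800 J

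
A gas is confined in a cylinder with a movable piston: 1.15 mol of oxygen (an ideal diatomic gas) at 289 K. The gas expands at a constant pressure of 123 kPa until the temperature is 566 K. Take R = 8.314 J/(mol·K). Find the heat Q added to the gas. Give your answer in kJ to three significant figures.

Isobaric: W = nRΔT = (1.15)(8.314)(277) = 2648 J.
ΔU = nCᵥΔT with Cᵥ = 5R/2: ΔU = (1.15)(20.79)(277) = 6621 J.
Q = ΔU + W = 6621 + 2648 = 9269 J.

Q ≈ 9.27 kJ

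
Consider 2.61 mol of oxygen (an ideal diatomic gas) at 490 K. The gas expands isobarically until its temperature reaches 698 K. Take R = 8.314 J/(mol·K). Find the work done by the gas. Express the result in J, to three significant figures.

Isobaric: W = P ΔV = nR ΔT.
W = (2.61)(8.314)(698 − 490) = 4514 J.

W ≈ 4510 J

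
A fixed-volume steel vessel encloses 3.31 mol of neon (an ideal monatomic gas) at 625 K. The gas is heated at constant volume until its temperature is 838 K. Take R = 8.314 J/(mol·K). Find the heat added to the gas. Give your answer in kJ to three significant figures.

Q ≈ 8.79 kJ

Constant volume ⇒ W = 0, so Q = ΔU = nCᵥΔT with Cᵥ = 3R/2 = 12.47 J/(mol·K).
ΔU = (3.31)(12.47)(838 − 625) = 8792 J.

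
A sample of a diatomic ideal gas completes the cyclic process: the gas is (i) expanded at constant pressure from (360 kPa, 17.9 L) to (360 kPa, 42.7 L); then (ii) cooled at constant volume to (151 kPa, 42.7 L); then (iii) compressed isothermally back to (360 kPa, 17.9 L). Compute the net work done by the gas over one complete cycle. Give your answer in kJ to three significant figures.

W_net ≈ 3.32 kJ

Leg (i): W = PΔV = (360)(42.7 − 17.9) = 8928 J.
Leg (ii): W = 0.
Leg (iii): W = PᵢVᵢ ln(V_f/Vᵢ) = (6448) ln(17.9/42.7) = -5606 J.
W_net = 8928 − 5606 = 3322 J.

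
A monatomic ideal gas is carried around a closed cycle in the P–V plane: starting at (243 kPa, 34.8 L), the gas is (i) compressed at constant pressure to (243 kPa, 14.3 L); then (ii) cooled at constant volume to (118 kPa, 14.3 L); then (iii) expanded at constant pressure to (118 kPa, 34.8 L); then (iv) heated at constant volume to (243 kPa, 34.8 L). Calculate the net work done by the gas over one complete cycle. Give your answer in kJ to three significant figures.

W_net ≈ -2.56 kJ

Constant-volume legs do no work.
W(i) = (243)(14.3 − 34.8) = -4981 J; W(iii) = (118)(34.8 − 14.3) = 2419 J.
W_net = -4981 + 2419 = -2562 J (the counter-clockwise enclosed area).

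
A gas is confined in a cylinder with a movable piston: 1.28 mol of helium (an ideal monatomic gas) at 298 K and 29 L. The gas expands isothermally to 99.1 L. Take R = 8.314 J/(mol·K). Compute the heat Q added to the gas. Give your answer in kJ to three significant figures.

Isothermal ⇒ ΔU = 0, so Q = W = nRT ln(V₂/V₁).
Q = (1.28)(8.314)(298) ln(99.1/29) = 3171 × 1.229 = 3897 J.

Q ≈ 3.90 kJ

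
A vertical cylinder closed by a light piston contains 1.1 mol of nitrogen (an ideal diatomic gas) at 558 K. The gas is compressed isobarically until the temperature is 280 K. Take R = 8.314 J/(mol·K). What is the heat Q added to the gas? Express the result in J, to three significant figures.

Q ≈ -8900 J

Isobaric: W = nRΔT = (1.1)(8.314)(-278) = -2542 J.
ΔU = nCᵥΔT with Cᵥ = 5R/2: ΔU = (1.1)(20.79)(-278) = -6356 J.
Q = ΔU + W = -6356 − 2542 = -8898 J.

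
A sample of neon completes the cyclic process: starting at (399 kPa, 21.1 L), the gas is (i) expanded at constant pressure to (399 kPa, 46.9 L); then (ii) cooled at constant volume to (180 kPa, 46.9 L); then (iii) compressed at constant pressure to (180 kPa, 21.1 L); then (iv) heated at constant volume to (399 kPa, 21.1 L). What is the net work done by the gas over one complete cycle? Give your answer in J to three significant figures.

W_net ≈ 5650 J

Constant-volume legs do no work.
W(i) = (399)(46.9 − 21.1) = 10294 J; W(iii) = (180)(21.1 − 46.9) = -4644 J.
W_net = 10294 − 4644 = 5650 J (the clockwise enclosed area).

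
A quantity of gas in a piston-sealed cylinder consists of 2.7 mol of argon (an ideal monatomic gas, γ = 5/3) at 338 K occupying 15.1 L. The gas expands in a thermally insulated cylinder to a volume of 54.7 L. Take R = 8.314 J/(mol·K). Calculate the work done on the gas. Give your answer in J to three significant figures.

Adiabatic: TV^(γ−1) = const with γ = 5/3.
T₂ = T₁ (V₁/V₂)^(γ−1) = 338 × (15.1/54.7)^0.667 = 338 × 0.424 = 143.3 K.
W_by = nCᵥ(T₁ − T₂) = (2.7)(12.47)(338 − 143.3) = 6556 J.
Work on gas = −W_by = -6556 J.

W ≈ -6560 J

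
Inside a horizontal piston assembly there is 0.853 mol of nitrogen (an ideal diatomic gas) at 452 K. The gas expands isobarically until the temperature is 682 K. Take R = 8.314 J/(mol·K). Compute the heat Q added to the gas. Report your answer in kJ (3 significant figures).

Q ≈ 5.71 kJ

Isobaric: W = nRΔT = (0.853)(8.314)(230) = 1631 J.
ΔU = nCᵥΔT with Cᵥ = 5R/2: ΔU = (0.853)(20.79)(230) = 4078 J.
Q = ΔU + W = 4078 + 1631 = 5709 J.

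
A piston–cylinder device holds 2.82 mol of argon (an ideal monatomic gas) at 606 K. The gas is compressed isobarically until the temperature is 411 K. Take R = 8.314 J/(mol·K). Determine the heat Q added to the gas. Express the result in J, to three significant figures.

Isobaric: W = nRΔT = (2.82)(8.314)(-195) = -4572 J.
ΔU = nCᵥΔT with Cᵥ = 3R/2: ΔU = (2.82)(12.47)(-195) = -6858 J.
Q = ΔU + W = -6858 − 4572 = -11430 J.

Q ≈ -11400 J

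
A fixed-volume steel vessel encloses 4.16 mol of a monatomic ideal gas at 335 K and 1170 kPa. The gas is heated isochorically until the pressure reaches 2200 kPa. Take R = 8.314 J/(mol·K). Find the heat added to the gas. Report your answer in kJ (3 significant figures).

Q ≈ 15.3 kJ

Constant volume ⇒ W = 0, so Q = ΔU = nCᵥΔT with Cᵥ = 3R/2 = 12.47 J/(mol·K).
At constant V, T₂/T₁ = P₂/P₁ ⇒ ΔT = T₁(P₂/P₁ − 1) = 335·(2200/1170 − 1) = 294.9 K.
ΔU = (4.16)(12.47)(294.9) = 15300 J.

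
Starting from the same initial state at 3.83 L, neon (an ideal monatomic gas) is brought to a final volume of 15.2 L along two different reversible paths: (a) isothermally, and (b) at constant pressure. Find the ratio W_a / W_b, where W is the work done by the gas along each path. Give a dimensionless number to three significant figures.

W_a / W_b ≈ 0.464

Path (a) isothermal: W = P₁V₁ ln(V₂/V₁) → W_a/(P₁V₁) = 1.378.
Path (b) isobaric: W = P₁(V₂ − V₁) → W_b/(P₁V₁) = 2.969.
W_a / W_b = 1.378 / 2.969 = 0.4643.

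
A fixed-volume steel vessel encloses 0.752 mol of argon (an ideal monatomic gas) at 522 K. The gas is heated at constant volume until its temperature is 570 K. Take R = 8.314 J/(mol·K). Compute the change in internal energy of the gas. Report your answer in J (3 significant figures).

Constant volume ⇒ W = 0, so Q = ΔU = nCᵥΔT with Cᵥ = 3R/2 = 12.47 J/(mol·K).
ΔU = (0.752)(12.47)(570 − 522) = 450.2 J.

ΔU ≈ 450 J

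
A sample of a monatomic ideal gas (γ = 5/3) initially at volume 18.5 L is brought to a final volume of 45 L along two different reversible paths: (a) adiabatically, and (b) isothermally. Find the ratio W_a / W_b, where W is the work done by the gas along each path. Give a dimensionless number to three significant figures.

Path (a) adiabatic: W = P₁V₁(1 − (V₁/V₂)^(γ−1))/(γ−1) → W_a/(P₁V₁) = 0.6707.
Path (b) isothermal: W = P₁V₁ ln(V₂/V₁) → W_b/(P₁V₁) = 0.8889.
W_a / W_b = 0.6707 / 0.8889 = 0.7545.

W_a / W_b ≈ 0.754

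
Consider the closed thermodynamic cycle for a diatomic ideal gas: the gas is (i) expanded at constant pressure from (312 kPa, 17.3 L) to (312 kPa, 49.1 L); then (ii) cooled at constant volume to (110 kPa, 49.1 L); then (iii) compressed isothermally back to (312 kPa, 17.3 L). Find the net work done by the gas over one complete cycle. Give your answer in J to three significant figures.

W_net ≈ 4290 J

Leg (i): W = PΔV = (312)(49.1 − 17.3) = 9922 J.
Leg (ii): W = 0.
Leg (iii): W = PᵢVᵢ ln(V_f/Vᵢ) = (5401) ln(17.3/49.1) = -5634 J.
W_net = 9922 − 5634 = 4288 J.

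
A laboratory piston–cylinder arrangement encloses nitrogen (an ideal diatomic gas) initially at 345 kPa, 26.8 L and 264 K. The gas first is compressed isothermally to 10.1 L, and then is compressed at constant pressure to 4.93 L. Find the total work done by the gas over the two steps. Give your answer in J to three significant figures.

W_total ≈ -13800 J

Step 1 (isothermal): W = P₁V₁ ln(V₂/V₁) = (9246) ln(10.1/26.8) = -9023 J.
After step 1: P = 915.4 kPa, V = 10.1 L, T = 264 K.
Step 2 (isobaric): W = PΔV = (915.4 kPa)(4.93 − 10.1 L) = -4733 J.
W_total = -9023 − 4733 = -13756 J.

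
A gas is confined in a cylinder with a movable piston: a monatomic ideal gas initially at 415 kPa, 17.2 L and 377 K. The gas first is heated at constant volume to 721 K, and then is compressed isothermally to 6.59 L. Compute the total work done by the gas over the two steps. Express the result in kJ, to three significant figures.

W_total ≈ -13.1 kJ

Step 1 (isochoric): W = 0 (constant volume).
After step 1: P = 793.7 kPa (V unchanged).
Step 2 (isothermal): W = P₁V₁ ln(V₂/V₁) = (13651) ln(6.59/17.2) = -13096 J.
W_total = 0 − 13096 = -13096 J.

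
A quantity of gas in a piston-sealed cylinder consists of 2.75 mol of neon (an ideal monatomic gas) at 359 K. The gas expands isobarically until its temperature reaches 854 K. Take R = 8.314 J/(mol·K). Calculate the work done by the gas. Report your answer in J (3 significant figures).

Isobaric: W = P ΔV = nR ΔT.
W = (2.75)(8.314)(854 − 359) = 11317 J.

W ≈ 11300 J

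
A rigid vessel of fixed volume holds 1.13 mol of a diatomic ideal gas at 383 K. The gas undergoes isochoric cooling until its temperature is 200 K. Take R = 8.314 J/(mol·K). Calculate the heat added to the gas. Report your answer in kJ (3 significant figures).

Q ≈ -4.30 kJ

Constant volume ⇒ W = 0, so Q = ΔU = nCᵥΔT with Cᵥ = 5R/2 = 20.79 J/(mol·K).
ΔU = (1.13)(20.79)(200 − 383) = -4298 J.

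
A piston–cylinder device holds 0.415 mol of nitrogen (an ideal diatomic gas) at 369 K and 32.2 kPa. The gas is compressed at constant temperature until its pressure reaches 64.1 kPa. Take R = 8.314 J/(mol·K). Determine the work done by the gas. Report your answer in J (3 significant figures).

W ≈ -877 J

Isothermal process: W = nRT ln(V₂/V₁) = nRT ln(P₁/P₂).
W = (0.415)(8.314)(369) × ln(32.2/64.1)
  = 1273 × ln(0.5023) = 1273 × -0.6885
W_by_gas = -876.5 J.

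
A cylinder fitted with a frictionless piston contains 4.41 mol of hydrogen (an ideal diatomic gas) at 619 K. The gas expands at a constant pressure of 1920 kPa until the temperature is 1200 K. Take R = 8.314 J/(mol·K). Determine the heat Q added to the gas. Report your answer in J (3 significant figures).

Q ≈ 74600 J

Isobaric: W = nRΔT = (4.41)(8.314)(581) = 21302 J.
ΔU = nCᵥΔT with Cᵥ = 5R/2: ΔU = (4.41)(20.79)(581) = 53256 J.
Q = ΔU + W = 53256 + 21302 = 74558 J.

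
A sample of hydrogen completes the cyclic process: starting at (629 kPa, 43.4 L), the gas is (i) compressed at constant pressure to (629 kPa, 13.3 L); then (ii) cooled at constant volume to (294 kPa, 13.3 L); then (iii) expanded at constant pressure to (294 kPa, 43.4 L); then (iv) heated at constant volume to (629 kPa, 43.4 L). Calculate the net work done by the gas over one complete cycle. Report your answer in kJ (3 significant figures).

Constant-volume legs do no work.
W(i) = (629)(13.3 − 43.4) = -18933 J; W(iii) = (294)(43.4 − 13.3) = 8849 J.
W_net = -18933 + 8849 = -10083 J (the counter-clockwise enclosed area).

W_net ≈ -10.1 kJ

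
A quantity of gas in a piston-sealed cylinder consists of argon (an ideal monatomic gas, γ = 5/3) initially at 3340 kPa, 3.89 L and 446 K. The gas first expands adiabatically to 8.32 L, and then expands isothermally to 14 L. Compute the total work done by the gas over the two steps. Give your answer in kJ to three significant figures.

W_total ≈ 11.8 kJ

Step 1 (adiabatic): W = (P₁V₁ − P₂V₂)/(γ−1) = (12993 − 7827)/0.667 = 7749 J.
After step 1: P = 940.7 kPa, V = 8.32 L, T = 268.7 K.
Step 2 (isothermal): W = P₁V₁ ln(V₂/V₁) = (7827) ln(14/8.32) = 4073 J.
W_total = 7749 + 4073 = 11822 J.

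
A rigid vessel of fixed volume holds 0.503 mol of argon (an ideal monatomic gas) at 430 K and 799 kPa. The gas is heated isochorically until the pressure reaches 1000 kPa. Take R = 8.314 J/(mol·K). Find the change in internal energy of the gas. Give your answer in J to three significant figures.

Constant volume ⇒ W = 0, so Q = ΔU = nCᵥΔT with Cᵥ = 3R/2 = 12.47 J/(mol·K).
At constant V, T₂/T₁ = P₂/P₁ ⇒ ΔT = T₁(P₂/P₁ − 1) = 430·(1000/799 − 1) = 108.2 K.
ΔU = (0.503)(12.47)(108.2) = 678.6 J.

ΔU ≈ 679 J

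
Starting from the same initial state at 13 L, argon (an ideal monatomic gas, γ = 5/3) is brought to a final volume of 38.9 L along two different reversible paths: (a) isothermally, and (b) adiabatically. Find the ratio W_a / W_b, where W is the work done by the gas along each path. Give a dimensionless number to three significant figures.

W_a / W_b ≈ 1.41

Path (a) isothermal: W = P₁V₁ ln(V₂/V₁) → W_a/(P₁V₁) = 1.096.
Path (b) adiabatic: W = P₁V₁(1 − (V₁/V₂)^(γ−1))/(γ−1) → W_b/(P₁V₁) = 0.7776.
W_a / W_b = 1.096 / 0.7776 = 1.409.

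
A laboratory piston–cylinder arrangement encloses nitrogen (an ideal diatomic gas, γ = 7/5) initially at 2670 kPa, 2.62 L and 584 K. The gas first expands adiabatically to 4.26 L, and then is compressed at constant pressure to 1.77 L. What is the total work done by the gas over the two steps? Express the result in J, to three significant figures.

W_total ≈ -276 J

Step 1 (adiabatic): W = (P₁V₁ − P₂V₂)/(γ−1) = (6995 − 5759)/0.4 = 3090 J.
After step 1: P = 1352 kPa, V = 4.26 L, T = 480.8 K.
Step 2 (isobaric): W = PΔV = (1352 kPa)(1.77 − 4.26 L) = -3366 J.
W_total = 3090 − 3366 = -276.1 J.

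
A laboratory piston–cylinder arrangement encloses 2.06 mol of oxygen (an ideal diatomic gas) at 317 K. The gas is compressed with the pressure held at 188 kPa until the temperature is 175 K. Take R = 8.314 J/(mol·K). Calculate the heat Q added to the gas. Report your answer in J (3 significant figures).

Q ≈ -8510 J

Isobaric: W = nRΔT = (2.06)(8.314)(-142) = -2432 J.
ΔU = nCᵥΔT with Cᵥ = 5R/2: ΔU = (2.06)(20.79)(-142) = -6080 J.
Q = ΔU + W = -6080 − 2432 = -8512 J.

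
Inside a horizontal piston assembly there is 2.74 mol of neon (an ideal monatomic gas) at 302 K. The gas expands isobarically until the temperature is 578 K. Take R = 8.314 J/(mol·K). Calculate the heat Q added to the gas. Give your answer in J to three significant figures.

Q ≈ 15700 J

Isobaric: W = nRΔT = (2.74)(8.314)(276) = 6287 J.
ΔU = nCᵥΔT with Cᵥ = 3R/2: ΔU = (2.74)(12.47)(276) = 9431 J.
Q = ΔU + W = 9431 + 6287 = 15718 J.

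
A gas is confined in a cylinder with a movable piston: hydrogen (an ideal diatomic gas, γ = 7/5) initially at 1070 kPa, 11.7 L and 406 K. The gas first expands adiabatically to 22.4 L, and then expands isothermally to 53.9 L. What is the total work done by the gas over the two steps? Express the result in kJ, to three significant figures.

Step 1 (adiabatic): W = (P₁V₁ − P₂V₂)/(γ−1) = (12519 − 9655)/0.4 = 7160 J.
After step 1: P = 431 kPa, V = 22.4 L, T = 313.1 K.
Step 2 (isothermal): W = P₁V₁ ln(V₂/V₁) = (9655) ln(53.9/22.4) = 8478 J.
W_total = 7160 + 8478 = 15638 J.

W_total ≈ 15.6 kJ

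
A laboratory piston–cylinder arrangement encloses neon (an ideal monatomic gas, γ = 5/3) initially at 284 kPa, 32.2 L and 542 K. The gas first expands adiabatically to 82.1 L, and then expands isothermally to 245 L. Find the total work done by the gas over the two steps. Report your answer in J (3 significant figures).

Step 1 (adiabatic): W = (P₁V₁ − P₂V₂)/(γ−1) = (9145 − 4900)/0.667 = 6367 J.
After step 1: P = 59.68 kPa, V = 82.1 L, T = 290.4 K.
Step 2 (isothermal): W = P₁V₁ ln(V₂/V₁) = (4900) ln(245/82.1) = 5357 J.
W_total = 6367 + 5357 = 11725 J.

W_total ≈ 11700 J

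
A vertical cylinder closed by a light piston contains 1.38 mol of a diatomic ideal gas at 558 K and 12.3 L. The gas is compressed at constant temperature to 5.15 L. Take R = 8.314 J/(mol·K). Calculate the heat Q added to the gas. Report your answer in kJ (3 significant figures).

Isothermal ⇒ ΔU = 0, so Q = W = nRT ln(V₂/V₁).
Q = (1.38)(8.314)(558) ln(5.15/12.3) = 6402 × -0.8706 = -5574 J.

Q ≈ -5.57 kJ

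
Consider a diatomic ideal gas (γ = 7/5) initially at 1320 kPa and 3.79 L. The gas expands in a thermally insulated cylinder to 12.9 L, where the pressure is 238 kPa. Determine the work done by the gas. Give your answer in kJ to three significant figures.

W ≈ 4.83 kJ

Adiabatic: W = (P₁V₁ − P₂V₂)/(γ − 1) with γ = 7/5.
P₁V₁ = 5003 J, P₂V₂ = 3070 J.
W = (5003 − 3070) / 0.4 = 4832 J.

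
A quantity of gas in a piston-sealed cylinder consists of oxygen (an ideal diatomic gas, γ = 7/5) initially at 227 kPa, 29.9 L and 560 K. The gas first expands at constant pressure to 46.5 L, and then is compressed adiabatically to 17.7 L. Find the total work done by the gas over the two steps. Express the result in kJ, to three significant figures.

Step 1 (isobaric): W = PΔV = (227 kPa)(46.5 − 29.9 L) = 3768 J.
After step 1: P = 227 kPa, V = 46.5 L, T = 870.9 K.
Step 2 (adiabatic): W = (P₁V₁ − P₂V₂)/(γ−1) = (10556 − 15534)/0.4 = -12445 J.
W_total = 3768 − 12445 = -8677 J.

W_total ≈ -8.68 kJ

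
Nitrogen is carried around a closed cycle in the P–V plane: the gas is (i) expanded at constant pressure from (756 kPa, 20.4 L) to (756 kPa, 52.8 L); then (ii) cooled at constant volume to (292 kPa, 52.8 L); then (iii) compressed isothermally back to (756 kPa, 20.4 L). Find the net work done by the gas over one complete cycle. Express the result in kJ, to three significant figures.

W_net ≈ 9.83 kJ

Leg (i): W = PΔV = (756)(52.8 − 20.4) = 24494 J.
Leg (ii): W = 0.
Leg (iii): W = PᵢVᵢ ln(V_f/Vᵢ) = (15418) ln(20.4/52.8) = -14662 J.
W_net = 24494 − 14662 = 9833 J.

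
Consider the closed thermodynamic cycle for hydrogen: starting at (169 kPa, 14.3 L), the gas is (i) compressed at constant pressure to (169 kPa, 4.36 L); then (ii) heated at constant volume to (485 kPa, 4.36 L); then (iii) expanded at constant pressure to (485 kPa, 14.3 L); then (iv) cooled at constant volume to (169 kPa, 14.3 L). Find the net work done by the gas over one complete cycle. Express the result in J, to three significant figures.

Constant-volume legs do no work.
W(i) = (169)(4.36 − 14.3) = -1680 J; W(iii) = (485)(14.3 − 4.36) = 4821 J.
W_net = -1680 + 4821 = 3141 J (the clockwise enclosed area).

W_net ≈ 3140 J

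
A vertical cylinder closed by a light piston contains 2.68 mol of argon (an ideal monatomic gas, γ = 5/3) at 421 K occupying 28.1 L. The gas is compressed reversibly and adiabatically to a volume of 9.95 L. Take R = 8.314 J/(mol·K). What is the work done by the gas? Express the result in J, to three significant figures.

W ≈ -14000 J

Adiabatic: TV^(γ−1) = const with γ = 5/3.
T₂ = T₁ (V₁/V₂)^(γ−1) = 421 × (28.1/9.95)^0.667 = 421 × 1.998 = 841.1 K.
W_by = nCᵥ(T₁ − T₂) = (2.68)(12.47)(421 − 841.1) = -14042 J.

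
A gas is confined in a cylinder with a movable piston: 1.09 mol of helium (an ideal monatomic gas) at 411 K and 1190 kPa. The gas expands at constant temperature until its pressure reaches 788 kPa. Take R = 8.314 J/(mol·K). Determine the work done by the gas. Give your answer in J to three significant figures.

Isothermal process: W = nRT ln(V₂/V₁) = nRT ln(P₁/P₂).
W = (1.09)(8.314)(411) × ln(1190/788)
  = 3725 × ln(1.51) = 3725 × 0.4122
W_by_gas = 1535 J.

W ≈ 1540 J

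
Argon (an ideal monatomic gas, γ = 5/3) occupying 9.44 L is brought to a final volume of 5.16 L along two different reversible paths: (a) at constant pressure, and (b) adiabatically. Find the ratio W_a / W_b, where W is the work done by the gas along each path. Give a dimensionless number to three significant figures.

W_a / W_b ≈ 0.610

Path (a) isobaric: W = P₁(V₂ − V₁) → W_a/(P₁V₁) = -0.4534.
Path (b) adiabatic: W = P₁V₁(1 − (V₁/V₂)^(γ−1))/(γ−1) → W_b/(P₁V₁) = -0.7437.
W_a / W_b = -0.4534 / -0.7437 = 0.6096.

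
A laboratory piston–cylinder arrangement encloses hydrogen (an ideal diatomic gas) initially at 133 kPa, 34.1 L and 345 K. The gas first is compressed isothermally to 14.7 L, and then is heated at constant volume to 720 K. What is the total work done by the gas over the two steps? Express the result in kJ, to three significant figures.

Step 1 (isothermal): W = P₁V₁ ln(V₂/V₁) = (4535) ln(14.7/34.1) = -3816 J.
Step 2 (isochoric): W = 0 (constant volume).
W_total = -3816 + 0 = -3816 J.

W_total ≈ -3.82 kJ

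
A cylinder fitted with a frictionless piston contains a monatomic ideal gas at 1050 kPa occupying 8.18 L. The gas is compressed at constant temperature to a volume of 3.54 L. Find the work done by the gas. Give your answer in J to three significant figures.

Isothermal: W = nRT ln(V₂/V₁) = P₁V₁ ln(V₂/V₁).
P₁V₁ = (1050 kPa)(8.18 L) = 8589 J.
W = 8589 × ln(3.54/8.18) = 8589 × -0.8376
W_by_gas = -7194 J.

W ≈ -7190 J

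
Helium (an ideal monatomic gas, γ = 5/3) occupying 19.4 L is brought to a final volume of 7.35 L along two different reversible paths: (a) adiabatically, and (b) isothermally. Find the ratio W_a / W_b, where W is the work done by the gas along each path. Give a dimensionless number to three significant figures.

W_a / W_b ≈ 1.41

Path (a) adiabatic: W = P₁V₁(1 − (V₁/V₂)^(γ−1))/(γ−1) → W_a/(P₁V₁) = -1.365.
Path (b) isothermal: W = P₁V₁ ln(V₂/V₁) → W_b/(P₁V₁) = -0.9706.
W_a / W_b = -1.365 / -0.9706 = 1.406.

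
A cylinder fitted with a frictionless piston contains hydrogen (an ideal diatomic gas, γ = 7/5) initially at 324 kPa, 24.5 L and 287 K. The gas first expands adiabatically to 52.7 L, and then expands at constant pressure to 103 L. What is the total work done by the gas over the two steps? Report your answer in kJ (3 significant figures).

W_total ≈ 10.8 kJ

Step 1 (adiabatic): W = (P₁V₁ − P₂V₂)/(γ−1) = (7938 − 5843)/0.4 = 5237 J.
After step 1: P = 110.9 kPa, V = 52.7 L, T = 211.3 K.
Step 2 (isobaric): W = PΔV = (110.9 kPa)(103 − 52.7 L) = 5577 J.
W_total = 5237 + 5577 = 10814 J.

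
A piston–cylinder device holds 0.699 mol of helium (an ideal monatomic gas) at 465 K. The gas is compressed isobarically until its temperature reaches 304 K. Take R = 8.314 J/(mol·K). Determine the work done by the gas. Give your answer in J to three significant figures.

Isobaric: W = P ΔV = nR ΔT.
W = (0.699)(8.314)(304 − 465) = -935.6 J.

W ≈ -936 J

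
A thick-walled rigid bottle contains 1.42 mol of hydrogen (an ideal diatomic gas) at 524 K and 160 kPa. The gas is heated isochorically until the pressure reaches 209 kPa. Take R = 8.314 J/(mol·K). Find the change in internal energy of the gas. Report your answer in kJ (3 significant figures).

Constant volume ⇒ W = 0, so Q = ΔU = nCᵥΔT with Cᵥ = 5R/2 = 20.79 J/(mol·K).
At constant V, T₂/T₁ = P₂/P₁ ⇒ ΔT = T₁(P₂/P₁ − 1) = 524·(209/160 − 1) = 160.5 K.
ΔU = (1.42)(20.79)(160.5) = 4736 J.

ΔU ≈ 4.74 kJ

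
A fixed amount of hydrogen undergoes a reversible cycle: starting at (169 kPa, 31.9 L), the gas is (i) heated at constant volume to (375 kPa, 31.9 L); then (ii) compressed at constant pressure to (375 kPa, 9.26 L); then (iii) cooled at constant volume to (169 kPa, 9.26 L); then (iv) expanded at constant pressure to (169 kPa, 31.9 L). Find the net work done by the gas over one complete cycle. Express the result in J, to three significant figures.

W_net ≈ -4660 J

Constant-volume legs do no work.
W(ii) = (375)(9.26 − 31.9) = -8490 J; W(iv) = (169)(31.9 − 9.26) = 3826 J.
W_net = -8490 + 3826 = -4664 J (the counter-clockwise enclosed area).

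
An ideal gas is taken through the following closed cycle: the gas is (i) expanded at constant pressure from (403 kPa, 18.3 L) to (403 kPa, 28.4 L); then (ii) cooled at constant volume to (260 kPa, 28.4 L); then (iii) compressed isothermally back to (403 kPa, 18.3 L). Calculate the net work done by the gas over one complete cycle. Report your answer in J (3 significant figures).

W_net ≈ 825 J

Leg (i): W = PΔV = (403)(28.4 − 18.3) = 4070 J.
Leg (ii): W = 0.
Leg (iii): W = PᵢVᵢ ln(V_f/Vᵢ) = (7384) ln(18.3/28.4) = -3245 J.
W_net = 4070 − 3245 = 825.1 J.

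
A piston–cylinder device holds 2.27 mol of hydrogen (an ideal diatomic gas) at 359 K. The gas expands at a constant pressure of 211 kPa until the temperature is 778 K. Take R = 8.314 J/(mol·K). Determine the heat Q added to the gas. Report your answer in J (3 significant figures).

Q ≈ 27700 J

Isobaric: W = nRΔT = (2.27)(8.314)(419) = 7908 J.
ΔU = nCᵥΔT with Cᵥ = 5R/2: ΔU = (2.27)(20.79)(419) = 19769 J.
Q = ΔU + W = 19769 + 7908 = 27677 J.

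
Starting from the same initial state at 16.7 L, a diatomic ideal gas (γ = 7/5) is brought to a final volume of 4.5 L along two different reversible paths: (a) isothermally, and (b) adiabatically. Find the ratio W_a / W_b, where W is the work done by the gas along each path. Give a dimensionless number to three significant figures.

Path (a) isothermal: W = P₁V₁ ln(V₂/V₁) → W_a/(P₁V₁) = -1.311.
Path (b) adiabatic: W = P₁V₁(1 − (V₁/V₂)^(γ−1))/(γ−1) → W_b/(P₁V₁) = -1.724.
W_a / W_b = -1.311 / -1.724 = 0.7606.

W_a / W_b ≈ 0.761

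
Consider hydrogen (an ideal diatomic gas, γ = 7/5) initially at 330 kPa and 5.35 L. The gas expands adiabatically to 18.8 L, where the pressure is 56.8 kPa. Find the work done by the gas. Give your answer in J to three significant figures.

Adiabatic: W = (P₁V₁ − P₂V₂)/(γ − 1) with γ = 7/5.
P₁V₁ = 1765 J, P₂V₂ = 1068 J.
W = (1765 − 1068) / 0.4 = 1744 J.

W ≈ 1740 J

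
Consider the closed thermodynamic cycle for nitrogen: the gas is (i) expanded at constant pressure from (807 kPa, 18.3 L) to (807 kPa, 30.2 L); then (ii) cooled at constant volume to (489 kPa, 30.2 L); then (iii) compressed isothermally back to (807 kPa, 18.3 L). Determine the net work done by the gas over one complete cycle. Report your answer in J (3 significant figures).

W_net ≈ 2210 J

Leg (i): W = PΔV = (807)(30.2 − 18.3) = 9603 J.
Leg (ii): W = 0.
Leg (iii): W = PᵢVᵢ ln(V_f/Vᵢ) = (14768) ln(18.3/30.2) = -7398 J.
W_net = 9603 − 7398 = 2206 J.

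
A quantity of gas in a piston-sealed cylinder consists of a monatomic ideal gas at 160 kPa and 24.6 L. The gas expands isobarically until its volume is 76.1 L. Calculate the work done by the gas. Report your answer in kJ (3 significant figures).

Isobaric: W = P ΔV.
W = (160 kPa)(76.1 − 24.6 L) = (160)(51.5) = 8240 J.

W ≈ 8.24 kJ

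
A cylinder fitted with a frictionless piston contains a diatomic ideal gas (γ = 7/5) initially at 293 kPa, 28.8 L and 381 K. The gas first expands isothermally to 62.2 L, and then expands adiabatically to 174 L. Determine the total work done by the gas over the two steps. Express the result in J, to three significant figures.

W_total ≈ 13600 J

Step 1 (isothermal): W = P₁V₁ ln(V₂/V₁) = (8438) ln(62.2/28.8) = 6497 J.
After step 1: P = 135.7 kPa, V = 62.2 L, T = 381 K.
Step 2 (adiabatic): W = (P₁V₁ − P₂V₂)/(γ−1) = (8438 − 5592)/0.4 = 7116 J.
W_total = 6497 + 7116 = 13614 J.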